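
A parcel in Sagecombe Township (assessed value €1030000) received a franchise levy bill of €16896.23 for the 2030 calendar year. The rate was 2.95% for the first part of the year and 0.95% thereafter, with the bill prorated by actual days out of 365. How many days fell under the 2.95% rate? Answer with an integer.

Let d = days at the first rate; then 365 − d days at the second rate.
€1030000 × [2.95%·d + 0.95%·(365−d)] / 365 = €16896.23
Solving gives d = 126, so the new rate took effect on 7 May 2030.

126 days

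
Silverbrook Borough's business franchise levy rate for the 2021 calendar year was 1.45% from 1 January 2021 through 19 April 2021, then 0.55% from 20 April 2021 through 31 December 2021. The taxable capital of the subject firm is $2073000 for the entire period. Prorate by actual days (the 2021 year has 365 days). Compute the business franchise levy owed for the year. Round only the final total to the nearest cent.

1 January – 19 April 2021: 109 days at 1.45% → $2073000 × 1.45% × 109/365 = $8976.3740
20 April – 31 December 2021: 256 days at 0.55% → $2073000 × 0.55% × 256/365 = $7996.6685
Total = $16973.0425

$16973.04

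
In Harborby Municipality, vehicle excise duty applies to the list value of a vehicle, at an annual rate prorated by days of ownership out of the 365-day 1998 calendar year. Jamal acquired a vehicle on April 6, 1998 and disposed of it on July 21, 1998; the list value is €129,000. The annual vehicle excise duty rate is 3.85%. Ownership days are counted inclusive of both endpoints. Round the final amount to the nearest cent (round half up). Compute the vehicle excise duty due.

Days held (April 6 – July 21, 1998): 107 out of 365
Tax = €129,000 × 3.85% × 107/365 = €1,455.9329

€1,455.93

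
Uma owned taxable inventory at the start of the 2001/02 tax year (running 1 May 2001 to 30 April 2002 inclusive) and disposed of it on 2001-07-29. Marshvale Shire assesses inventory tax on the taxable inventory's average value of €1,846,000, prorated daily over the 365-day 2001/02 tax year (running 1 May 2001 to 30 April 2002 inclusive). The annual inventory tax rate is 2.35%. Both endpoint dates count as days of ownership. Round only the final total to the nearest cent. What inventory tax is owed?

€10,696.68

Days held (2001-05-01 to 2001-07-29): 90 out of 365
Tax = €1,846,000 × 2.35% × 90/365 = €10,696.6849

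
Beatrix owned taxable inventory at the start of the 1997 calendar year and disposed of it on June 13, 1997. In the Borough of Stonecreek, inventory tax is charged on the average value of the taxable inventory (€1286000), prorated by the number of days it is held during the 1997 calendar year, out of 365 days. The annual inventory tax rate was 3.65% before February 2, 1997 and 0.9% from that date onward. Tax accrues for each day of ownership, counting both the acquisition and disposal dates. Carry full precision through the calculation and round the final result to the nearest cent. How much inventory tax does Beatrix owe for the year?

€8300.87

January 1 – February 1, 1997: 32 days at 3.65% → €1286000 × 3.65% × 32/365 = €4115.2000
February 2 – June 13, 1997: 132 days at 0.9% → €1286000 × 0.9% × 132/365 = €4185.6658
Total = €8300.8658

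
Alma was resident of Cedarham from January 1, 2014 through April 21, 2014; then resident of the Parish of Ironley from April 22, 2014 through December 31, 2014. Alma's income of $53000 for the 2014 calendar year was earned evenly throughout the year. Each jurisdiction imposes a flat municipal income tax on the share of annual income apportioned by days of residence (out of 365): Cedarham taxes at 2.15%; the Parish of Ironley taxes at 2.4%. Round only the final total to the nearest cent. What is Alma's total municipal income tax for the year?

$1231.71

Cedarham, January 1 – April 21, 2014: 111 days → $53000 × 2.15% × 111/365 = $346.5329
The Parish of Ironley, April 22 – December 31, 2014: 254 days → $53000 × 2.4% × 254/365 = $885.1726
Total = $1231.7055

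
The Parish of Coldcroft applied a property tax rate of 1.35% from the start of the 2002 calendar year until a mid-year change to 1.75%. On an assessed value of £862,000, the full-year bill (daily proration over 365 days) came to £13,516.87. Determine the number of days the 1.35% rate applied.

Let d = days at the first rate; then 365 − d days at the second rate.
£862,000 × [1.35%·d + 1.75%·(365−d)] / 365 = £13,516.87
Solving gives d = 166, so the new rate took effect on 16 Jun 2002.

166 days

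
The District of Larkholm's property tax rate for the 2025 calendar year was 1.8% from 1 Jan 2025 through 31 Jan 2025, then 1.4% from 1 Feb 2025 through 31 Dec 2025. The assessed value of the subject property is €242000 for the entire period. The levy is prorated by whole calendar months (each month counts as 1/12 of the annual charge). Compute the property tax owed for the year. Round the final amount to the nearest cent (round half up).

€3468.67

1 Jan – 31 Jan 2025: 1 month at 1.8% → €242000 × 1.8% × 1/12 = €363.0000
1 Feb – 31 Dec 2025: 11 months at 1.4% → €242000 × 1.4% × 11/12 = €3105.6667
Total = €3468.6667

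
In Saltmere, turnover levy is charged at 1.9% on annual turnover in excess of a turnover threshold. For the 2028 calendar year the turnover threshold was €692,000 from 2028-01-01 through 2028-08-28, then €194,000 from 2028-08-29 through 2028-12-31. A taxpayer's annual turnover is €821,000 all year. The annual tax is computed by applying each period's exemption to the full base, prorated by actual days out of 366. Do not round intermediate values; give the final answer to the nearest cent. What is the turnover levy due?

2028-01-01 to 2028-08-28: 241 days, exemption €692,000 → (€821,000 − €692,000) × 1.9% × 241/366 = €1,613.9098
2028-08-29 to 2028-12-31: 125 days, exemption €194,000 → (€821,000 − €194,000) × 1.9% × 125/366 = €4,068.6475
Total = €5,682.5574

€5,682.56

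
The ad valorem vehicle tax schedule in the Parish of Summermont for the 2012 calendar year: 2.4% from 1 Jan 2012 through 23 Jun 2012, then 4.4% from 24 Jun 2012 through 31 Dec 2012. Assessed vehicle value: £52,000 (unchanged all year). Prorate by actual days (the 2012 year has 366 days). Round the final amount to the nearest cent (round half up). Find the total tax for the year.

1 Jan – 23 Jun 2012: 175 days at 2.4% → £52,000 × 2.4% × 175/366 = £596.7213
24 Jun – 31 Dec 2012: 191 days at 4.4% → £52,000 × 4.4% × 191/366 = £1,194.0109
Total = £1,790.7322

£1,790.73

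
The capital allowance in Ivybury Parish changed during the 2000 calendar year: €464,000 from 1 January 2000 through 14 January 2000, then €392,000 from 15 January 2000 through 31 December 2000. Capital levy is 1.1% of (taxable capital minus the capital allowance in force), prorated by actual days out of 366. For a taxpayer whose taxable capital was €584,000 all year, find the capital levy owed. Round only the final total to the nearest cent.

€2,081.70

1 January – 14 January 2000: 14 days, exemption €464,000 → (€584,000 − €464,000) × 1.1% × 14/366 = €50.4918
15 January – 31 December 2000: 352 days, exemption €392,000 → (€584,000 − €392,000) × 1.1% × 352/366 = €2,031.2131
Total = €2,081.7049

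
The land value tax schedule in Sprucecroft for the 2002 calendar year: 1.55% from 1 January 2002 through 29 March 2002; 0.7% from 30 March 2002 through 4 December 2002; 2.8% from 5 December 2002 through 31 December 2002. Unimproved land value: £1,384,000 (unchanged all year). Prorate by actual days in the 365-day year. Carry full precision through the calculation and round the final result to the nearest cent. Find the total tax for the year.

1 January – 29 March 2002: 88 days at 1.55% → £1,384,000 × 1.55% × 88/365 = £5,171.9890
30 March – 4 December 2002: 250 days at 0.7% → £1,384,000 × 0.7% × 250/365 = £6,635.6164
5 December – 31 December 2002: 27 days at 2.8% → £1,384,000 × 2.8% × 27/365 = £2,866.5863
Total = £14,674.1918

£14,674.19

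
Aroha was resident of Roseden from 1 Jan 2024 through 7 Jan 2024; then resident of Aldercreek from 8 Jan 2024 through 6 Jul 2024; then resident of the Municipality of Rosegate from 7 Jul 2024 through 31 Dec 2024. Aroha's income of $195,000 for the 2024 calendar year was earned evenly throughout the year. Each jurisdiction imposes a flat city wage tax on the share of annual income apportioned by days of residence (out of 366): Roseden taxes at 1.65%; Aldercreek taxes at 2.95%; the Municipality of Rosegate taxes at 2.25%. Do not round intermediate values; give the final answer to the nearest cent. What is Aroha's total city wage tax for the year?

$5,040.16

Roseden, 1 Jan – 7 Jan 2024: 7 days → $195,000 × 1.65% × 7/366 = $61.5369
Aldercreek, 8 Jan – 6 Jul 2024: 181 days → $195,000 × 2.95% × 181/366 = $2,844.8156
The Municipality of Rosegate, 7 Jul – 31 Dec 2024: 178 days → $195,000 × 2.25% × 178/366 = $2,133.8115
Total = $5,040.1639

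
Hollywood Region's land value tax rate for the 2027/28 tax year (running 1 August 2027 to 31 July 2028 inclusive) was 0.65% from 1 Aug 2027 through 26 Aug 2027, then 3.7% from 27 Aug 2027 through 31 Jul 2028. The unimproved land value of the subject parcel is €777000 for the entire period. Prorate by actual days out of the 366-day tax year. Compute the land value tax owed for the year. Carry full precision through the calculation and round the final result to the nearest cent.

€27065.50

1 Aug – 26 Aug 2027: 26 days at 0.65% → €777000 × 0.65% × 26/366 = €358.7787
27 Aug 2027 – 31 Jul 2028: 340 days at 3.7% → €777000 × 3.7% × 340/366 = €26706.7213
Total = €27065.5000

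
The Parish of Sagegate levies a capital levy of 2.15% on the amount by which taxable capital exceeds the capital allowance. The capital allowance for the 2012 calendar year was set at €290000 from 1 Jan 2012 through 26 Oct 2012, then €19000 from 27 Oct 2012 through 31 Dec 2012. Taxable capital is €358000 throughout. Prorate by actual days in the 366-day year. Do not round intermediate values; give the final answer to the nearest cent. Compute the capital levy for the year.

€2512.68

1 Jan – 26 Oct 2012: 300 days, exemption €290000 → (€358000 − €290000) × 2.15% × 300/366 = €1198.3607
27 Oct – 31 Dec 2012: 66 days, exemption €19000 → (€358000 − €19000) × 2.15% × 66/366 = €1314.3197
Total = €2512.6803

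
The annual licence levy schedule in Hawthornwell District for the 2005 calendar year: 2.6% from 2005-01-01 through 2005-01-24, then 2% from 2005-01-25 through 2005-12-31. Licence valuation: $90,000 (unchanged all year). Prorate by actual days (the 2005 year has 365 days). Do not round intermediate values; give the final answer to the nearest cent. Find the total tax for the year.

$1,835.51

2005-01-01 to 2005-01-24: 24 days at 2.6% → $90,000 × 2.6% × 24/365 = $153.8630
2005-01-25 to 2005-12-31: 341 days at 2% → $90,000 × 2% × 341/365 = $1,681.6438
Total = $1,835.5068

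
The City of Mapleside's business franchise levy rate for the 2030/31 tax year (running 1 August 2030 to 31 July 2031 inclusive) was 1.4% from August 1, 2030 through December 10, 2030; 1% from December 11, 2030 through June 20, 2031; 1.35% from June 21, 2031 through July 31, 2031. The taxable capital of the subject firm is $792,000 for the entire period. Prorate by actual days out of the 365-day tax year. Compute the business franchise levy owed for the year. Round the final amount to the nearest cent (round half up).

August 1 – December 10, 2030: 132 days at 1.4% → $792,000 × 1.4% × 132/365 = $4,009.9068
December 11, 2030 – June 20, 2031: 192 days at 1% → $792,000 × 1% × 192/365 = $4,166.1370
June 21 – July 31, 2031: 41 days at 1.35% → $792,000 × 1.35% × 41/365 = $1,201.0192
Total = $9,377.0630

$9,377.06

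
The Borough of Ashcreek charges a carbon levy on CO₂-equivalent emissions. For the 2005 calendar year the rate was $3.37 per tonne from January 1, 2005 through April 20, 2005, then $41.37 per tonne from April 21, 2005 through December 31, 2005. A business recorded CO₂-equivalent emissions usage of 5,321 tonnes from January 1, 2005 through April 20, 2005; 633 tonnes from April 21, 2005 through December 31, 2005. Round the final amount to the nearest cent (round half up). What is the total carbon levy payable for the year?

January 1 – April 20, 2005: 5,321 tonnes at $3.37/tonne → $17931.77
April 21 – December 31, 2005: 633 tonnes at $41.37/tonne → $26187.21

$44118.98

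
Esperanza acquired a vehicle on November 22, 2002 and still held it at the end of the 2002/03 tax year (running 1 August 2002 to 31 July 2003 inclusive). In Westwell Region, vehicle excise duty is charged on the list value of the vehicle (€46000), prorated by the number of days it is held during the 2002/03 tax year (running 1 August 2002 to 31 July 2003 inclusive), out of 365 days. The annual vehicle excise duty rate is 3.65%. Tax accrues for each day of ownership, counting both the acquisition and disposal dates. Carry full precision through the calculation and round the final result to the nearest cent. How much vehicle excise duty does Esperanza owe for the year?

€1159.20

Days held (November 22, 2002 – July 31, 2003): 252 out of 365
Tax = €46000 × 3.65% × 252/365 = €1159.2000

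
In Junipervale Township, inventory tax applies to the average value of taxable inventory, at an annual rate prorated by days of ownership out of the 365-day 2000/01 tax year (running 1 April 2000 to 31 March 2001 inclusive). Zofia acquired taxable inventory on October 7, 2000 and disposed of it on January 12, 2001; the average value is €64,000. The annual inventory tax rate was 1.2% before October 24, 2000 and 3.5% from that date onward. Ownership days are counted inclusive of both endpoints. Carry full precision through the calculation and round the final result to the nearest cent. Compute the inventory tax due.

October 7 – October 23, 2000: 17 days at 1.2% → €64,000 × 1.2% × 17/365 = €35.7699
October 24, 2000 – January 12, 2001: 81 days at 3.5% → €64,000 × 3.5% × 81/365 = €497.0959
Total = €532.8658

€532.87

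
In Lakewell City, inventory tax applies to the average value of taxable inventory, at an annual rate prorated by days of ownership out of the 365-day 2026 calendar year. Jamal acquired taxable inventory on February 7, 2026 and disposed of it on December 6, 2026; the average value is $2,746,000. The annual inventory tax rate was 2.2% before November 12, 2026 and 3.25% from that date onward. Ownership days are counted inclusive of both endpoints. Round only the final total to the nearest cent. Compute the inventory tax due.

February 7 – November 11, 2026: 278 days at 2.2% → $2,746,000 × 2.2% × 278/365 = $46,012.4274
November 12 – December 6, 2026: 25 days at 3.25% → $2,746,000 × 3.25% × 25/365 = $6,112.6712
Total = $52,125.0986

$52,125.10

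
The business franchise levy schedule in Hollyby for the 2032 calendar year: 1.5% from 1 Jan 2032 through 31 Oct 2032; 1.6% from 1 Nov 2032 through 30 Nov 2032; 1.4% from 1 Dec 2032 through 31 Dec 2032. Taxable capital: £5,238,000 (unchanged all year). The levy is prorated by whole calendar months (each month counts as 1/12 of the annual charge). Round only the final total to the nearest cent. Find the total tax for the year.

£78,570.00

1 Jan – 31 Oct 2032: 10 months at 1.5% → £5,238,000 × 1.5% × 10/12 = £65,475.0000
1 Nov – 30 Nov 2032: 1 month at 1.6% → £5,238,000 × 1.6% × 1/12 = £6,984.0000
1 Dec – 31 Dec 2032: 1 month at 1.4% → £5,238,000 × 1.4% × 1/12 = £6,111.0000
Total = £78,570.0000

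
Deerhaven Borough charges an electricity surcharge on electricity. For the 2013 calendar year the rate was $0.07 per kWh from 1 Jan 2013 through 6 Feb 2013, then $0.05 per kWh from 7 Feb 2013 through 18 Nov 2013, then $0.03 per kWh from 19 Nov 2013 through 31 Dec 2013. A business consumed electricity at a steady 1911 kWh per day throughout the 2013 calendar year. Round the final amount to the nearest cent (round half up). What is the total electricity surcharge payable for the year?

$34,646.43

1 Jan – 6 Feb 2013: 37 days × 1911 kWh/day = 70,707 kWh at $0.07/kWh → $4,949.49
7 Feb – 18 Nov 2013: 285 days × 1911 kWh/day = 544,635 kWh at $0.05/kWh → $27,231.75
19 Nov – 31 Dec 2013: 43 days × 1911 kWh/day = 82,173 kWh at $0.03/kWh → $2,465.19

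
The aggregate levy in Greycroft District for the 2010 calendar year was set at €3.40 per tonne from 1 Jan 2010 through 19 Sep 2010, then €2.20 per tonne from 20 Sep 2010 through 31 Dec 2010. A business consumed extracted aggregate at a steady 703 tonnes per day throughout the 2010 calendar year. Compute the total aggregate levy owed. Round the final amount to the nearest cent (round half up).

€785,532.20

1 Jan – 19 Sep 2010: 262 days × 703 tonnes/day = 184,186 tonnes at €3.40/tonne → €626,232.40
20 Sep – 31 Dec 2010: 103 days × 703 tonnes/day = 72,409 tonnes at €2.20/tonne → €159,299.80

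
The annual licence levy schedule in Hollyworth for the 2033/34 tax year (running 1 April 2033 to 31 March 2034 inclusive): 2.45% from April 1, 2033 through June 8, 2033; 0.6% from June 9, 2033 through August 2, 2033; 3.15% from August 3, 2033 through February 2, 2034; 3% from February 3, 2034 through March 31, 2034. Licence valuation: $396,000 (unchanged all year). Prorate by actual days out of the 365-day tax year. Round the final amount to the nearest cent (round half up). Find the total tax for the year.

$10,335.60

April 1 – June 8, 2033: 69 days at 2.45% → $396,000 × 2.45% × 69/365 = $1,834.0767
June 9 – August 2, 2033: 55 days at 0.6% → $396,000 × 0.6% × 55/365 = $358.0274
August 3, 2033 – February 2, 2034: 184 days at 3.15% → $396,000 × 3.15% × 184/365 = $6,288.2630
February 3 – March 31, 2034: 57 days at 3% → $396,000 × 3% × 57/365 = $1,855.2329
Total = $10,335.6000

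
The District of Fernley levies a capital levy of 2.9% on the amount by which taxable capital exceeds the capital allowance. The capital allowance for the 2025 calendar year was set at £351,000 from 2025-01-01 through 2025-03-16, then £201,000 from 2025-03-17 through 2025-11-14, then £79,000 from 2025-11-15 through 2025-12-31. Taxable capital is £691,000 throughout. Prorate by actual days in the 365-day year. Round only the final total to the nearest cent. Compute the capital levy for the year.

£13,771.74

2025-01-01 to 2025-03-16: 75 days, exemption £351,000 → (£691,000 − £351,000) × 2.9% × 75/365 = £2,026.0274
2025-03-17 to 2025-11-14: 243 days, exemption £201,000 → (£691,000 − £201,000) × 2.9% × 243/365 = £9,460.3562
2025-11-15 to 2025-12-31: 47 days, exemption £79,000 → (£691,000 − £79,000) × 2.9% × 47/365 = £2,285.3589
Total = £13,771.7425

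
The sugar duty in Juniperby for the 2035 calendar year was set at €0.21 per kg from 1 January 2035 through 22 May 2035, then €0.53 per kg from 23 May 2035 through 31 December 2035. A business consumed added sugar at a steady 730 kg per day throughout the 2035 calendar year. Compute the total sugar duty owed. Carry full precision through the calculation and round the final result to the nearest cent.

€108,047.30

1 January – 22 May 2035: 142 days × 730 kg/day = 103,660 kg at €0.21/kg → €21,768.60
23 May – 31 December 2035: 223 days × 730 kg/day = 162,790 kg at €0.53/kg → €86,278.70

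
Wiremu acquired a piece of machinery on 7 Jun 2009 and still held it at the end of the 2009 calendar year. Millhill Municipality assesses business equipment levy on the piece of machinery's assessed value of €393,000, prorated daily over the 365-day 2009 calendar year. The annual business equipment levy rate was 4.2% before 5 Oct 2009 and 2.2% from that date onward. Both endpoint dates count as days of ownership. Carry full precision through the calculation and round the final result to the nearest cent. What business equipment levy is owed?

€7,511.15

7 Jun – 4 Oct 2009: 120 days at 4.2% → €393,000 × 4.2% × 120/365 = €5,426.6301
5 Oct – 31 Dec 2009: 88 days at 2.2% → €393,000 × 2.2% × 88/365 = €2,084.5151
Total = €7,511.1452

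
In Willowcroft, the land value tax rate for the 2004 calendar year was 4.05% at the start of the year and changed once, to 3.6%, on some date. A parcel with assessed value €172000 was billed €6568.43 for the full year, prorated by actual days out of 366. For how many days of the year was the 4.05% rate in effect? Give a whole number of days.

Let d = days at the first rate; then 366 − d days at the second rate.
€172000 × [4.05%·d + 3.6%·(366−d)] / 366 = €6568.43
Solving gives d = 178, so the new rate took effect on June 27, 2004.

178 days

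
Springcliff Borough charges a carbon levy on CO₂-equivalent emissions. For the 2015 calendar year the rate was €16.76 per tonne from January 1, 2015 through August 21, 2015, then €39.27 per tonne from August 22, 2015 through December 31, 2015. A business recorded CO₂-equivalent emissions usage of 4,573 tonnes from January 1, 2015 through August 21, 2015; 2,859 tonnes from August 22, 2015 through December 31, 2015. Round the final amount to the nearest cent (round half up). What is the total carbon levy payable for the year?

January 1 – August 21, 2015: 4,573 tonnes at €16.76/tonne → €76,643.48
August 22 – December 31, 2015: 2,859 tonnes at €39.27/tonne → €112,272.93

€188,916.41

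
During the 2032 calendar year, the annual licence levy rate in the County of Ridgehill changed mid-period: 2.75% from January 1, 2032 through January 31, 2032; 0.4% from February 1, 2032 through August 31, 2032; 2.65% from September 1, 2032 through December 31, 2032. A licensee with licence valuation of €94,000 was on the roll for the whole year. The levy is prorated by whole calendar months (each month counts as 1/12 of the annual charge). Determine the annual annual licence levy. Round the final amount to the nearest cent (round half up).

€1,265.08

January 1 – January 31, 2032: 1 month at 2.75% → €94,000 × 2.75% × 1/12 = €215.4167
February 1 – August 31, 2032: 7 months at 0.4% → €94,000 × 0.4% × 7/12 = €219.3333
September 1 – December 31, 2032: 4 months at 2.65% → €94,000 × 2.65% × 4/12 = €830.3333
Total = €1,265.0833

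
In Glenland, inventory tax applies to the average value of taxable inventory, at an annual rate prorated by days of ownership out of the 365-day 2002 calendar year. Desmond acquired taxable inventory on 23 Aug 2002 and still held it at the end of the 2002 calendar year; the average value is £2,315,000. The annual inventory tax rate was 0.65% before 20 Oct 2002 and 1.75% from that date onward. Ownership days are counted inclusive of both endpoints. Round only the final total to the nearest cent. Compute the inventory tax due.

£10,493.61

23 Aug – 19 Oct 2002: 58 days at 0.65% → £2,315,000 × 0.65% × 58/365 = £2,391.1096
20 Oct – 31 Dec 2002: 73 days at 1.75% → £2,315,000 × 1.75% × 73/365 = £8,102.5000
Total = £10,493.6096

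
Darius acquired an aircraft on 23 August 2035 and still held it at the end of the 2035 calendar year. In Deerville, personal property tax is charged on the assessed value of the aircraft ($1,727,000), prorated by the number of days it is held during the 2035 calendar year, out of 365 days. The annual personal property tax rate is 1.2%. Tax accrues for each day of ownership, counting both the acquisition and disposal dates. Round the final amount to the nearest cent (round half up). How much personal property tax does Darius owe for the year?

$7,437.93

Days held (23 August – 31 December 2035): 131 out of 365
Tax = $1,727,000 × 1.2% × 131/365 = $7,437.9288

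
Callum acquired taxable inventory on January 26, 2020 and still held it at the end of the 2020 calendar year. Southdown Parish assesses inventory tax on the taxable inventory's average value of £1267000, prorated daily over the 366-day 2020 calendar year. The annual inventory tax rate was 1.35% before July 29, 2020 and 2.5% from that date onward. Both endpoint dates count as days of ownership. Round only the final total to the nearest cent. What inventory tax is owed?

January 26 – July 28, 2020: 185 days at 1.35% → £1267000 × 1.35% × 185/366 = £8645.7172
July 29 – December 31, 2020: 156 days at 2.5% → £1267000 × 2.5% × 156/366 = £13500.8197
Total = £22146.5369

£22146.54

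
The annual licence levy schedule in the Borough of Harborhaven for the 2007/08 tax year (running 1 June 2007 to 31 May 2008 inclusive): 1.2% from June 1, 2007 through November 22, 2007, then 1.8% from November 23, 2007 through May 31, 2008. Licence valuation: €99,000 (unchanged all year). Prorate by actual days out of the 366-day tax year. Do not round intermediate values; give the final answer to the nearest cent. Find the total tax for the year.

€1,497.98

June 1 – November 22, 2007: 175 days at 1.2% → €99,000 × 1.2% × 175/366 = €568.0328
November 23, 2007 – May 31, 2008: 191 days at 1.8% → €99,000 × 1.8% × 191/366 = €929.9508
Total = €1,497.9836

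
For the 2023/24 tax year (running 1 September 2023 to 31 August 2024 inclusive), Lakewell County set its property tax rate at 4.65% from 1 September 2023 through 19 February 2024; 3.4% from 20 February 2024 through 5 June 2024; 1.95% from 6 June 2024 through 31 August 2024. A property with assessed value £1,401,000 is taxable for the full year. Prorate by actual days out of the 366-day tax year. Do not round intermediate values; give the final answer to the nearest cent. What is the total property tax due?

£51,035.06

1 September 2023 – 19 February 2024: 172 days at 4.65% → £1,401,000 × 4.65% × 172/366 = £30,615.2951
20 February – 5 June 2024: 107 days at 3.4% → £1,401,000 × 3.4% × 107/366 = £13,925.7869
6 June – 31 August 2024: 87 days at 1.95% → £1,401,000 × 1.95% × 87/366 = £6,493.9795
Total = £51,035.0615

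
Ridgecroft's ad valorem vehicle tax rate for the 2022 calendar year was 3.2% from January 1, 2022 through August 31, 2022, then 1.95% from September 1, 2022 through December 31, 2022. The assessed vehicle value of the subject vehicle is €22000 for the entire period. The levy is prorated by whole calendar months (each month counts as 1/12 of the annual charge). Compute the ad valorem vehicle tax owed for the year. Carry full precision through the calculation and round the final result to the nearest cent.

January 1 – August 31, 2022: 8 months at 3.2% → €22000 × 3.2% × 8/12 = €469.3333
September 1 – December 31, 2022: 4 months at 1.95% → €22000 × 1.95% × 4/12 = €143.0000
Total = €612.3333

€612.33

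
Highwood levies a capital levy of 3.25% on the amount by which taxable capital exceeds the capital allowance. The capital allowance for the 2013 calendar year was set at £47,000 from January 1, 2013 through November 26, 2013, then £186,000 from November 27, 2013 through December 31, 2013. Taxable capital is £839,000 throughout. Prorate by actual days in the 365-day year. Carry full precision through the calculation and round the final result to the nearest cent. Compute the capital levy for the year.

January 1 – November 26, 2013: 330 days, exemption £47,000 → (£839,000 − £47,000) × 3.25% × 330/365 = £23,271.7808
November 27 – December 31, 2013: 35 days, exemption £186,000 → (£839,000 − £186,000) × 3.25% × 35/365 = £2,035.0342
Total = £25,306.8151

£25,306.82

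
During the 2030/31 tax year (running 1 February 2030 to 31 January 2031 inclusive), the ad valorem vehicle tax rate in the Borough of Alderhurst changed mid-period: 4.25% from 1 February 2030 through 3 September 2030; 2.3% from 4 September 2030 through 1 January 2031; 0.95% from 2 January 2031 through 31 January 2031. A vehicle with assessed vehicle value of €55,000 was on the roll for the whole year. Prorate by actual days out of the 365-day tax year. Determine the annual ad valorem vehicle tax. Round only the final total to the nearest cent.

€1,835.72

1 February – 3 September 2030: 215 days at 4.25% → €55,000 × 4.25% × 215/365 = €1,376.8836
4 September 2030 – 1 January 2031: 120 days at 2.3% → €55,000 × 2.3% × 120/365 = €415.8904
2 January – 31 January 2031: 30 days at 0.95% → €55,000 × 0.95% × 30/365 = €42.9452
Total = €1,835.7192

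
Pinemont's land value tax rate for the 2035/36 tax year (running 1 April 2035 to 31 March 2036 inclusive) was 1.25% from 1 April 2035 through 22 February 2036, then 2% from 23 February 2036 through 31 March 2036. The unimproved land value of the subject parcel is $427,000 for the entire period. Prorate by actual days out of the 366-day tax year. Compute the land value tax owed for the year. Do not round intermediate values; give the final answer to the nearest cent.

$5,670.00

1 April 2035 – 22 February 2036: 328 days at 1.25% → $427,000 × 1.25% × 328/366 = $4,783.3333
23 February – 31 March 2036: 38 days at 2% → $427,000 × 2% × 38/366 = $886.6667
Total = $5,670.0000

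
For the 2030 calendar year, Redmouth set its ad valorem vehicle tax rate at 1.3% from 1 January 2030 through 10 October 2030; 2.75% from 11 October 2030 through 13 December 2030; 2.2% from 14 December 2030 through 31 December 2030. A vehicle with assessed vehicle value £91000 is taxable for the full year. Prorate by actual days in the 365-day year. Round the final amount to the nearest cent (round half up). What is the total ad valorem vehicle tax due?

£1454.75

1 January – 10 October 2030: 283 days at 1.3% → £91000 × 1.3% × 283/365 = £917.2301
11 October – 13 December 2030: 64 days at 2.75% → £91000 × 2.75% × 64/365 = £438.7945
14 December – 31 December 2030: 18 days at 2.2% → £91000 × 2.2% × 18/365 = £98.7288
Total = £1454.7534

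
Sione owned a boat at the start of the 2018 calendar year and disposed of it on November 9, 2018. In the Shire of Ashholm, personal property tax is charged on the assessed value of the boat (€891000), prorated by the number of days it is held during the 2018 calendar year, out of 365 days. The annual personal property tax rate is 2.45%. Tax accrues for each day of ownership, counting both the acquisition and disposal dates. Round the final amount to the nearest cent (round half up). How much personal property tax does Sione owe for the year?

Days held (January 1 – November 9, 2018): 313 out of 365
Tax = €891000 × 2.45% × 313/365 = €18719.5438

€18719.54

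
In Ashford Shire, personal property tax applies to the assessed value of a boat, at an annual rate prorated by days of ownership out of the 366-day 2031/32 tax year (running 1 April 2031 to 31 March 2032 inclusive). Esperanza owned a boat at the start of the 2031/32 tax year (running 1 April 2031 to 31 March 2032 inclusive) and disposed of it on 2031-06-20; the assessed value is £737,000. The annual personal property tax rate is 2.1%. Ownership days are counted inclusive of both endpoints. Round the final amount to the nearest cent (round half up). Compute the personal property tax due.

Days held (2031-04-01 to 2031-06-20): 81 out of 366
Tax = £737,000 × 2.1% × 81/366 = £3,425.2377

£3,425.24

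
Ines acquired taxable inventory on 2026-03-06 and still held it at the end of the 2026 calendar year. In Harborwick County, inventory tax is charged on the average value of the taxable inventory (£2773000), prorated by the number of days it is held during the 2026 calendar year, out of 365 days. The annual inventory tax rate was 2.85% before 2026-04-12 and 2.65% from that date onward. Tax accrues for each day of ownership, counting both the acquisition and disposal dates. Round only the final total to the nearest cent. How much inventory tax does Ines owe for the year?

£61161.74

2026-03-06 to 2026-04-11: 37 days at 2.85% → £2773000 × 2.85% × 37/365 = £8011.3110
2026-04-12 to 2026-12-31: 264 days at 2.65% → £2773000 × 2.65% × 264/365 = £53150.4329
Total = £61161.7438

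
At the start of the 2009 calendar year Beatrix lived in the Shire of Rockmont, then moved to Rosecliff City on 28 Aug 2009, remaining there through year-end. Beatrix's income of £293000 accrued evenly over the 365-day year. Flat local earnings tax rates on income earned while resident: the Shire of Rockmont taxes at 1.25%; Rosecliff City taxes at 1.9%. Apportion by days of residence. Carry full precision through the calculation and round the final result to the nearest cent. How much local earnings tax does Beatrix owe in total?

The Shire of Rockmont, 1 Jan – 27 Aug 2009: 239 days → £293000 × 1.25% × 239/365 = £2398.1849
Rosecliff City, 28 Aug – 31 Dec 2009: 126 days → £293000 × 1.9% × 126/365 = £1921.7589
Total = £4319.9438

£4319.94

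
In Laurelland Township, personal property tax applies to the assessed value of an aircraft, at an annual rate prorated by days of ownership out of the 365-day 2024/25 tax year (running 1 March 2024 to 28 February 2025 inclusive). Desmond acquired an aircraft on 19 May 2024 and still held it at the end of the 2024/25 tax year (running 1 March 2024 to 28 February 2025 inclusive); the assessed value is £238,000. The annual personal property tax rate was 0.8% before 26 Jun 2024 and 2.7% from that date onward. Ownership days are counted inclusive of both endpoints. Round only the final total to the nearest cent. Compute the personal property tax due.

£4,564.38

19 May – 25 Jun 2024: 38 days at 0.8% → £238,000 × 0.8% × 38/365 = £198.2247
26 Jun 2024 – 28 Feb 2025: 248 days at 2.7% → £238,000 × 2.7% × 248/365 = £4,366.1589
Total = £4,564.3836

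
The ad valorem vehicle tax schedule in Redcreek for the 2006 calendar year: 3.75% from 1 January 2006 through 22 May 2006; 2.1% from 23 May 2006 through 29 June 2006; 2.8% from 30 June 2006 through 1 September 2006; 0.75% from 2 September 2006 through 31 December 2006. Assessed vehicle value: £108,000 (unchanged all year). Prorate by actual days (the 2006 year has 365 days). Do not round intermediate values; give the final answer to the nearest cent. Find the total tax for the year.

£2,610.49

1 January – 22 May 2006: 142 days at 3.75% → £108,000 × 3.75% × 142/365 = £1,575.6164
23 May – 29 June 2006: 38 days at 2.1% → £108,000 × 2.1% × 38/365 = £236.1205
30 June – 1 September 2006: 64 days at 2.8% → £108,000 × 2.8% × 64/365 = £530.2356
2 September – 31 December 2006: 121 days at 0.75% → £108,000 × 0.75% × 121/365 = £268.5205
Total = £2,610.4932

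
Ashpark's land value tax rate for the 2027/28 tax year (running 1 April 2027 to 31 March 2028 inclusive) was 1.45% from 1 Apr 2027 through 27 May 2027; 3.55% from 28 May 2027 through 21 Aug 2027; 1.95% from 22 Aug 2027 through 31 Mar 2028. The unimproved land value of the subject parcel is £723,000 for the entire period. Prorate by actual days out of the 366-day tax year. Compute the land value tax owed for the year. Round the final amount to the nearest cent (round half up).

£16,253.67

1 Apr – 27 May 2027: 57 days at 1.45% → £723,000 × 1.45% × 57/366 = £1,632.6762
28 May – 21 Aug 2027: 86 days at 3.55% → £723,000 × 3.55% × 86/366 = £6,030.9262
22 Aug 2027 – 31 Mar 2028: 223 days at 1.95% → £723,000 × 1.95% × 223/366 = £8,590.0697
Total = £16,253.6721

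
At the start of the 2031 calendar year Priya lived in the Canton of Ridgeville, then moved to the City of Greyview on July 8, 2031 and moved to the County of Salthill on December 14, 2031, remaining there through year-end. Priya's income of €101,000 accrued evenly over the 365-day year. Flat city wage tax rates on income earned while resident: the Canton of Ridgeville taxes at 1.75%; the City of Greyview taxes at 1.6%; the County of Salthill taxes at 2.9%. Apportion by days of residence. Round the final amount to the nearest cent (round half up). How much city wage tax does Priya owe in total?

The Canton of Ridgeville, January 1 – July 7, 2031: 188 days → €101,000 × 1.75% × 188/365 = €910.3836
The City of Greyview, July 8 – December 13, 2031: 159 days → €101,000 × 1.6% × 159/365 = €703.9562
The County of Salthill, December 14 – December 31, 2031: 18 days → €101,000 × 2.9% × 18/365 = €144.4438
Total = €1,758.7836

€1,758.78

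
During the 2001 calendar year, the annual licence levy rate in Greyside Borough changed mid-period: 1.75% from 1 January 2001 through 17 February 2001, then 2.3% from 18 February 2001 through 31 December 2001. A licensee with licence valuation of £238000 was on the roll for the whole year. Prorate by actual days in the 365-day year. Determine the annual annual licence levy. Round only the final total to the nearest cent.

1 January – 17 February 2001: 48 days at 1.75% → £238000 × 1.75% × 48/365 = £547.7260
18 February – 31 December 2001: 317 days at 2.3% → £238000 × 2.3% × 317/365 = £4754.1315
Total = £5301.8575

£5301.86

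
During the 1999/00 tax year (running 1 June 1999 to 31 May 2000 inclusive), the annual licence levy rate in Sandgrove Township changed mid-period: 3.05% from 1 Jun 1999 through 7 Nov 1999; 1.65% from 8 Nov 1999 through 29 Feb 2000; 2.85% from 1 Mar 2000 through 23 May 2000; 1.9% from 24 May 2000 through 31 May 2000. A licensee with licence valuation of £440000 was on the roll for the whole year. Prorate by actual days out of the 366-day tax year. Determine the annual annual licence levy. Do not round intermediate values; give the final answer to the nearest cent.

£11188.74

1 Jun – 7 Nov 1999: 160 days at 3.05% → £440000 × 3.05% × 160/366 = £5866.6667
8 Nov 1999 – 29 Feb 2000: 114 days at 1.65% → £440000 × 1.65% × 114/366 = £2261.3115
1 Mar – 23 May 2000: 84 days at 2.85% → £440000 × 2.85% × 84/366 = £2878.0328
24 May – 31 May 2000: 8 days at 1.9% → £440000 × 1.9% × 8/366 = £182.7322
Total = £11188.7432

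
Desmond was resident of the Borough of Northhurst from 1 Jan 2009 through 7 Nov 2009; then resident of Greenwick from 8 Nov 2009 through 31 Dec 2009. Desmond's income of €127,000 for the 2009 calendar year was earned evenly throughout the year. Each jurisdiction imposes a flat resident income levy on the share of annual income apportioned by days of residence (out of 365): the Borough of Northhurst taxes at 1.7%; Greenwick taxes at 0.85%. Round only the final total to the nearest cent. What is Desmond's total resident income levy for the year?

€1,999.29

The Borough of Northhurst, 1 Jan – 7 Nov 2009: 311 days → €127,000 × 1.7% × 311/365 = €1,839.5863
Greenwick, 8 Nov – 31 Dec 2009: 54 days → €127,000 × 0.85% × 54/365 = €159.7068
Total = €1,999.2932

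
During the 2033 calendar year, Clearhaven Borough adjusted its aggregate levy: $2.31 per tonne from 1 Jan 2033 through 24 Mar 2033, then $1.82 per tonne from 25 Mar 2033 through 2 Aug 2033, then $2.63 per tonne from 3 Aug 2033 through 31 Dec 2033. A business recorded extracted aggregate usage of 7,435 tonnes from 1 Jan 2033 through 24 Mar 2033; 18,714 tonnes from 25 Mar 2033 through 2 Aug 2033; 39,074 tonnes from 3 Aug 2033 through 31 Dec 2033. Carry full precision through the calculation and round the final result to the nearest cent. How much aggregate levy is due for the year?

1 Jan – 24 Mar 2033: 7,435 tonnes at $2.31/tonne → $17,174.85
25 Mar – 2 Aug 2033: 18,714 tonnes at $1.82/tonne → $34,059.48
3 Aug – 31 Dec 2033: 39,074 tonnes at $2.63/tonne → $102,764.62

$153,998.95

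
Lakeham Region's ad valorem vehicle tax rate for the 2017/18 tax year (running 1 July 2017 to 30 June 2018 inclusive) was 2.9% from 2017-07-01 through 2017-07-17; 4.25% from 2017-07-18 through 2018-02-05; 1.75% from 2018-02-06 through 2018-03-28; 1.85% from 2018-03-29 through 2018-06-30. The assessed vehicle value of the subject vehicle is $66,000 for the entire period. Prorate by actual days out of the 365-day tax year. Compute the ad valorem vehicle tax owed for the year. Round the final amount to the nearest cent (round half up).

2017-07-01 to 2017-07-17: 17 days at 2.9% → $66,000 × 2.9% × 17/365 = $89.1452
2017-07-18 to 2018-02-05: 203 days at 4.25% → $66,000 × 4.25% × 203/365 = $1,560.0411
2018-02-06 to 2018-03-28: 51 days at 1.75% → $66,000 × 1.75% × 51/365 = $161.3836
2018-03-29 to 2018-06-30: 94 days at 1.85% → $66,000 × 1.85% × 94/365 = $314.4493
Total = $2,125.0192

$2,125.02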